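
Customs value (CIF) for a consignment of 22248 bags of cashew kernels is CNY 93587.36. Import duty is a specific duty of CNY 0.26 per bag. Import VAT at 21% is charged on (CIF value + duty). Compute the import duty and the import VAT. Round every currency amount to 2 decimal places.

Import duty: CNY 5784.48; import VAT: CNY 20868.09

Import duty = 22248 × 0.26 = 5784.48
VAT base = CIF + duty = 93587.36 + 5784.48 = 99371.84
Import VAT = 99371.84 × 21% = 20868.09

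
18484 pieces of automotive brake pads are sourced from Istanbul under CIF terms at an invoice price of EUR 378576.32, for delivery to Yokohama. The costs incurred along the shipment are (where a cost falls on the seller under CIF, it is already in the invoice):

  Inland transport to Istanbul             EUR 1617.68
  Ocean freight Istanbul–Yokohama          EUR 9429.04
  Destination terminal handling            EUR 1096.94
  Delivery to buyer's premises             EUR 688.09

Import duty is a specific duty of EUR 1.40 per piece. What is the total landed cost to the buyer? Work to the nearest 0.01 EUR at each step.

Total landed cost: EUR 406238.95

CIF: the seller pays costs through ocean freight and marine insurance to the destination port.
Already in the invoice (seller's account under CIF): inland to port, freight — exclude.
The CIF price already equals the CIF value: 378576.32
Import duty = 18484 × 1.40 = 25877.60
Buyer bears: destination terminal 1096.94 + delivery 688.09 + duty 25877.60 = 27662.63
Landed cost = invoice 378576.32 + 27662.63 = 406238.95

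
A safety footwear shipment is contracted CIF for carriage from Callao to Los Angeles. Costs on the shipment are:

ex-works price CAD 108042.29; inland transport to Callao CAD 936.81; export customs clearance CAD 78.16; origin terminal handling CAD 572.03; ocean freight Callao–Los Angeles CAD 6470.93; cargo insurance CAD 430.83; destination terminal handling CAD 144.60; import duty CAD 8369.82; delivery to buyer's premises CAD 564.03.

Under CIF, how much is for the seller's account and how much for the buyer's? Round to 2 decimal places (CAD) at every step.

Seller: CAD 116531.05; buyer: CAD 9078.45

CIF: the seller pays costs through ocean freight and marine insurance to the destination port.
Seller's account: goods 108042.29 + inland to port 936.81 + export clearance 78.16 + origin terminal 572.03 + freight 6470.93 + insurance 430.83 = 116531.05
Buyer's account: destination terminal 144.60 + duty 8369.82 + delivery 564.03 = 9078.45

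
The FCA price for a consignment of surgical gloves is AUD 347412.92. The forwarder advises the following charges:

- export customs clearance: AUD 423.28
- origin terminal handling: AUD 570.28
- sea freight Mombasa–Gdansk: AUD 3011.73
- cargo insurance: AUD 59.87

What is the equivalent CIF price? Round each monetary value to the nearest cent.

Not relevant to the conversion: export clearance — on the seller under both FCA and CIF; already in the FCA price and stays in the CIF price.
From FCA to CIF, the seller additionally bears: origin terminal, freight, insurance.
CIF price = 347412.92 + 570.28 + 3011.73 + 59.87 = 351054.80

CIF price: AUD 351054.80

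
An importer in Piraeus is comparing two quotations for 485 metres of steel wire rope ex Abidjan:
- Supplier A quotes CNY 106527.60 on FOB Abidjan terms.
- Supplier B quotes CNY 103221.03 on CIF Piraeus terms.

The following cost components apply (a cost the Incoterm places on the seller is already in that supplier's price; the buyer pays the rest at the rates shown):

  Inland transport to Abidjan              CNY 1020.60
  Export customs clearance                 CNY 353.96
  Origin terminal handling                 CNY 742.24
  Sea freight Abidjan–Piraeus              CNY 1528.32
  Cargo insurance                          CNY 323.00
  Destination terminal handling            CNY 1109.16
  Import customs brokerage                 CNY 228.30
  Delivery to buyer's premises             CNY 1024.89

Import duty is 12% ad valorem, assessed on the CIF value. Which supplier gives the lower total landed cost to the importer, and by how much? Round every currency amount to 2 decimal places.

Supplier A (FOB):
CIF value = FOB price + freight + insurance = 106527.60 + 1528.32 + 323.00 = 108378.92
Import duty = 108378.92 × 12% = 13005.47
Buyer bears (A): 1528.32 + 323.00 + 1109.16 + 228.30 + 1024.89 = 4213.67
Landed cost (A) = invoice 106527.60 + 4213.67 + duty 13005.47 = 123746.74
Supplier B (CIF):
The CIF price already equals the CIF value: 103221.03
Import duty = 103221.03 × 12% = 12386.52
Buyer bears (B): 1109.16 + 228.30 + 1024.89 = 2362.35
Landed cost (B) = invoice 103221.03 + 2362.35 + duty 12386.52 = 117969.90
Difference = |123746.74 − 117969.90| = 5776.84

Supplier B is cheaper by CNY 5776.84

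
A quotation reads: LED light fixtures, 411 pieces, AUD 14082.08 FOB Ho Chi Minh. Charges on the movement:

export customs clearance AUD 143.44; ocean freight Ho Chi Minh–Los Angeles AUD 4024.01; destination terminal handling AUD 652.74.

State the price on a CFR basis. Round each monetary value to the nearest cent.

CFR price: AUD 18106.09

Not relevant to the conversion: export clearance — on the seller under both FOB and CFR; already in the FOB price and stays in the CFR price. destination terminal — on the buyer under both terms; not part of either seller's price.
From FOB to CFR, the seller additionally bears: freight.
CFR price = 14082.08 + 4024.01 = 18106.09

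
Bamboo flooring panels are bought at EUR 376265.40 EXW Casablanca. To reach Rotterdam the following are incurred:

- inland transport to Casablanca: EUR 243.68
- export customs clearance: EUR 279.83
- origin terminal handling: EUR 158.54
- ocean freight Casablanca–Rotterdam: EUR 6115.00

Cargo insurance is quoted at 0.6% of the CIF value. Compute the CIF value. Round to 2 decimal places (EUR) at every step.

CIF value: EUR 385374.70

Let C be the CIF value. C = EXW price + pre-shipment costs + freight + 0.6% × C
C − 0.6% × C = 376265.40 + 243.68 + 279.83 + 158.54 + 6115.00
0.994 × C = 383062.45
C = 383062.45 / 0.994 = 385374.70
Insurance premium = 0.6% × 385374.70 = 2312.25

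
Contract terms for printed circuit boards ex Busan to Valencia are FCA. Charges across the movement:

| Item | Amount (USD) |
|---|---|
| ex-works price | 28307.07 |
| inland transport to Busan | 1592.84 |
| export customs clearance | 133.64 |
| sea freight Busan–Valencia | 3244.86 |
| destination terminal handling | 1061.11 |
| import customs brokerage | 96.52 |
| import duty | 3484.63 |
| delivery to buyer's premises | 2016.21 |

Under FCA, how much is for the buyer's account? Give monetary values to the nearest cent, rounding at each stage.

FCA: the seller delivers export-cleared goods to the carrier; the buyer bears costs from that point.
Seller's account: goods 28307.07 + inland to port 1592.84 + export clearance 133.64 = 30033.55
Buyer's account: freight 3244.86 + destination terminal 1061.11 + brokerage 96.52 + duty 3484.63 + delivery 2016.21 = 9903.33

Buyer's account: USD 9903.33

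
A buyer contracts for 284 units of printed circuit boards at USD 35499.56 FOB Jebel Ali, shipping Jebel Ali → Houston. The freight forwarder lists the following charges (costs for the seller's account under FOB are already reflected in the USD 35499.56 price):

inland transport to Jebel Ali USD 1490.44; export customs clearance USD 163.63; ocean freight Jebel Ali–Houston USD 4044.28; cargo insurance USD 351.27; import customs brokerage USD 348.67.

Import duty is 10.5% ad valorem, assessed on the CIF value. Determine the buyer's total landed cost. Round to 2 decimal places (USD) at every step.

FOB: the seller bears costs until goods are on board at the origin port; the buyer bears freight, insurance and all costs thereafter.
Already in the invoice (seller's account under FOB): inland to port, export clearance — exclude.
CIF value = FOB price + freight + insurance = 35499.56 + 4044.28 + 351.27 = 39895.11
Import duty = 39895.11 × 10.5% = 4188.99
Buyer bears: freight 4044.28 + insurance 351.27 + brokerage 348.67 + duty 4188.99 = 8933.21
Landed cost = invoice 35499.56 + 8933.21 = 44432.77

Total landed cost: USD 44432.77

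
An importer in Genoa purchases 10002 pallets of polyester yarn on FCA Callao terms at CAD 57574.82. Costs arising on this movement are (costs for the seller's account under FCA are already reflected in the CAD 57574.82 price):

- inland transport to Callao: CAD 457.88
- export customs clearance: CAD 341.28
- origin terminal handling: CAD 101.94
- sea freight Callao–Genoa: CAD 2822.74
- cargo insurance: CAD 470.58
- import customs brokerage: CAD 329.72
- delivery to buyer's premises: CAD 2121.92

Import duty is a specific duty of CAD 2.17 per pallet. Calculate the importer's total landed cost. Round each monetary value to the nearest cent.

FCA: the seller delivers export-cleared goods to the carrier; the buyer bears costs from that point.
Already in the invoice (seller's account under FCA): inland to port, export clearance — exclude.
CIF value = FCA price + origin terminal + freight + insurance = 57574.82 + 101.94 + 2822.74 + 470.58 = 60970.08
Import duty = 10002 × 2.17 = 21704.34
Buyer bears: origin terminal 101.94 + freight 2822.74 + insurance 470.58 + brokerage 329.72 + delivery 2121.92 + duty 21704.34 = 27551.24
Landed cost = invoice 57574.82 + 27551.24 = 85126.06

Total landed cost: CAD 85126.06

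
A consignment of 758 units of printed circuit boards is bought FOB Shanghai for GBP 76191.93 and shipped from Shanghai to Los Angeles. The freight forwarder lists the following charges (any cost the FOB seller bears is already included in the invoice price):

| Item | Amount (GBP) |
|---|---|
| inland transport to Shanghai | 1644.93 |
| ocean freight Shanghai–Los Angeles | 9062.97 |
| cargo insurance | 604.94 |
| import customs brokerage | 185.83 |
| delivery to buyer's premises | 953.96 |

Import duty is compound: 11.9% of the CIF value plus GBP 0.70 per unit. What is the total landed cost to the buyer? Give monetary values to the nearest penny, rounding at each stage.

FOB: the seller bears costs until goods are on board at the origin port; the buyer bears freight, insurance and all costs thereafter.
Already in the invoice (seller's account under FOB): inland to port — exclude.
CIF value = FOB price + freight + insurance = 76191.93 + 9062.97 + 604.94 = 85859.84
Ad valorem component: 85859.84 × 11.9% = 10217.32
Specific component: 758 × 0.70 = 530.60
Import duty = 10217.32 + 530.60 = 10747.92
Buyer bears: freight 9062.97 + insurance 604.94 + brokerage 185.83 + delivery 953.96 + duty 10747.92 = 21555.62
Landed cost = invoice 76191.93 + 21555.62 = 97747.55

Total landed cost: GBP 97747.55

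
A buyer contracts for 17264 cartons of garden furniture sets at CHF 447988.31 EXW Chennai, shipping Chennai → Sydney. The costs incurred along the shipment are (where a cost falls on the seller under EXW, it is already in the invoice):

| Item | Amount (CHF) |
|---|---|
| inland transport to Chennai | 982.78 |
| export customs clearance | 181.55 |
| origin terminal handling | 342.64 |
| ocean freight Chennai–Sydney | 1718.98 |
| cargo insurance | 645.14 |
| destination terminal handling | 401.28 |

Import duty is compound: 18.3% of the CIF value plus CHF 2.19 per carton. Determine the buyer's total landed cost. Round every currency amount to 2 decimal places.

EXW: the seller makes goods available at their premises; the buyer bears all onward costs.
CIF value = EXW price + inland to port + export clearance + origin terminal + freight + insurance = 447988.31 + 982.78 + 181.55 + 342.64 + 1718.98 + 645.14 = 451859.40
Ad valorem component: 451859.40 × 18.3% = 82690.27
Specific component: 17264 × 2.19 = 37808.16
Import duty = 82690.27 + 37808.16 = 120498.43
Buyer bears: inland to port 982.78 + export clearance 181.55 + origin terminal 342.64 + freight 1718.98 + insurance 645.14 + destination terminal 401.28 + duty 120498.43 = 124770.80
Landed cost = invoice 447988.31 + 124770.80 = 572759.11

Total landed cost: CHF 572759.11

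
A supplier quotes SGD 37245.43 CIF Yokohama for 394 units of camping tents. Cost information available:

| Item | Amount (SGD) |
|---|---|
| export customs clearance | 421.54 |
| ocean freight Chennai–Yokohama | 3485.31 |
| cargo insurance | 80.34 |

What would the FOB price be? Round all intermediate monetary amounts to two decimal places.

Not relevant to the conversion: export clearance — on the seller under both CIF and FOB; already in the CIF price and stays in the FOB price.
From CIF to FOB, the seller no longer bears: freight, insurance.
FOB price = 37245.43 − 3485.31 − 80.34 = 33679.78

FOB price: SGD 33679.78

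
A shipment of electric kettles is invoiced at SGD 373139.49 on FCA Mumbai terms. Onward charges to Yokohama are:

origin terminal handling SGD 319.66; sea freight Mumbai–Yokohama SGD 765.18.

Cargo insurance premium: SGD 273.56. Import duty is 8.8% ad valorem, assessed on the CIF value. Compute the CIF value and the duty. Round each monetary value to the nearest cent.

CIF = FCA price + pre-shipment costs + freight + insurance
CIF = 373139.49 + 319.66 + 765.18 + 273.56 = 374497.89
Import duty = 374497.89 × 8.8% = 32955.81

CIF value: SGD 374497.89; import duty: SGD 32955.81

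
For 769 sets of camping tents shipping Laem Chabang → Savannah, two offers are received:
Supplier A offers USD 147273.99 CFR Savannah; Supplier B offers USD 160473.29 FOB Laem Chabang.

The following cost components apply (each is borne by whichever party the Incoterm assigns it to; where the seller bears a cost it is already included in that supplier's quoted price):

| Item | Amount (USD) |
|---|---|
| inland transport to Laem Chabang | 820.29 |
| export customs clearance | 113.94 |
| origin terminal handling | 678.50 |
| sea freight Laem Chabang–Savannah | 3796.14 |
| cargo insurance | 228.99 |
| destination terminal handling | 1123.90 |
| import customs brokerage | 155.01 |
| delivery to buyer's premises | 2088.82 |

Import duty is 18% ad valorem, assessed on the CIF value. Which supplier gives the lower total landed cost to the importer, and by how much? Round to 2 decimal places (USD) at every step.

Supplier A is cheaper by USD 20054.62

Supplier A (CFR):
CIF value = CFR price + insurance = 147273.99 + 228.99 = 147502.98
Import duty = 147502.98 × 18% = 26550.54
Buyer bears (A): 228.99 + 1123.90 + 155.01 + 2088.82 = 3596.72
Landed cost (A) = invoice 147273.99 + 3596.72 + duty 26550.54 = 177421.25
Supplier B (FOB):
CIF value = FOB price + freight + insurance = 160473.29 + 3796.14 + 228.99 = 164498.42
Import duty = 164498.42 × 18% = 29609.72
Buyer bears (B): 3796.14 + 228.99 + 1123.90 + 155.01 + 2088.82 = 7392.86
Landed cost (B) = invoice 160473.29 + 7392.86 + duty 29609.72 = 197475.87
Difference = |177421.25 − 197475.87| = 20054.62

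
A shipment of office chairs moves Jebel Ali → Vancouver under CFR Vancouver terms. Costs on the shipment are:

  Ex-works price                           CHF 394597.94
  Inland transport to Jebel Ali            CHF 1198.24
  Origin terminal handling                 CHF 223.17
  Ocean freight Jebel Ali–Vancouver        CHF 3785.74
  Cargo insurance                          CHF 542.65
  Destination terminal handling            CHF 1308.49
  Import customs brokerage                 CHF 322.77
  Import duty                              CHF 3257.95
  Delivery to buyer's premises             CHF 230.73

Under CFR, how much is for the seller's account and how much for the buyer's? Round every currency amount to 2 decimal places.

CFR: the seller pays costs through ocean freight to the destination port, but not insurance.
Seller's account: goods 394597.94 + inland to port 1198.24 + origin terminal 223.17 + freight 3785.74 = 399805.09
Buyer's account: insurance 542.65 + destination terminal 1308.49 + brokerage 322.77 + duty 3257.95 + delivery 230.73 = 5662.59

Seller: CHF 399805.09; buyer: CHF 5662.59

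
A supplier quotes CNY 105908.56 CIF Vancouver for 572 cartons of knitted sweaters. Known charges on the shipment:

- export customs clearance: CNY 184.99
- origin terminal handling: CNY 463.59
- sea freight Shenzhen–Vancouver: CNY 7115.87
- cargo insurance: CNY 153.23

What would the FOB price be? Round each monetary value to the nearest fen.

Not relevant to the conversion: export clearance, origin terminal — on the seller under both CIF and FOB; already in the CIF price and stays in the FOB price.
From CIF to FOB, the seller no longer bears: freight, insurance.
FOB price = 105908.56 − 7115.87 − 153.23 = 98639.46

FOB price: CNY 98639.46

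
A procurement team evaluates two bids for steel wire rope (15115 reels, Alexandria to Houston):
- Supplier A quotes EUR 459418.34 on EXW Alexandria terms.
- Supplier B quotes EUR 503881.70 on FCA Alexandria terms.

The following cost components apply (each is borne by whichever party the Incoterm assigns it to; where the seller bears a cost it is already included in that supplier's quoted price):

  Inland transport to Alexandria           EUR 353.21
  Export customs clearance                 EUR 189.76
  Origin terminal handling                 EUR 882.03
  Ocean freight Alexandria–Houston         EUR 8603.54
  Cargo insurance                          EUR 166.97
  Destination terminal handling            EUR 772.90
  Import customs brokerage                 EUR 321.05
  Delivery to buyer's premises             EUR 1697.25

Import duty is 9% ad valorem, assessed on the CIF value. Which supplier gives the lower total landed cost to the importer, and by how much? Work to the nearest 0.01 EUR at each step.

Supplier A is cheaper by EUR 47873.22

Supplier A (EXW):
CIF value = EXW price + inland to port + export clearance + origin terminal + freight + insurance = 459418.34 + 353.21 + 189.76 + 882.03 + 8603.54 + 166.97 = 469613.85
Import duty = 469613.85 × 9% = 42265.25
Buyer bears (A): 353.21 + 189.76 + 882.03 + 8603.54 + 166.97 + 772.90 + 321.05 + 1697.25 = 12986.71
Landed cost (A) = invoice 459418.34 + 12986.71 + duty 42265.25 = 514670.30
Supplier B (FCA):
CIF value = FCA price + origin terminal + freight + insurance = 503881.70 + 882.03 + 8603.54 + 166.97 = 513534.24
Import duty = 513534.24 × 9% = 46218.08
Buyer bears (B): 882.03 + 8603.54 + 166.97 + 772.90 + 321.05 + 1697.25 = 12443.74
Landed cost (B) = invoice 503881.70 + 12443.74 + duty 46218.08 = 562543.52
Difference = |514670.30 − 562543.52| = 47873.22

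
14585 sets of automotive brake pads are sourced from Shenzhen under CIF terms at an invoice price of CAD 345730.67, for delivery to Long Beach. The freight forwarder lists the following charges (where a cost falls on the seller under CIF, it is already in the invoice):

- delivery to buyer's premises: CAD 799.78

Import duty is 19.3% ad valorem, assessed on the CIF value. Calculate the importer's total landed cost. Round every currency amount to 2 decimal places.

CIF: the seller pays costs through ocean freight and marine insurance to the destination port.
The CIF price already equals the CIF value: 345730.67
Import duty = 345730.67 × 19.3% = 66726.02
Buyer bears: delivery 799.78 + duty 66726.02 = 67525.80
Landed cost = invoice 345730.67 + 67525.80 = 413256.47

Total landed cost: CAD 413256.47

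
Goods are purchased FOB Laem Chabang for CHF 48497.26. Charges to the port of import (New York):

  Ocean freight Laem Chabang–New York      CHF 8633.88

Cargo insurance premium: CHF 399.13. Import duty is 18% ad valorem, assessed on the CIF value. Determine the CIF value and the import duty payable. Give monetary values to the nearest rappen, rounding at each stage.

CIF value: CHF 57530.27; import duty: CHF 10355.45

CIF = FOB price + freight + insurance
CIF = 48497.26 + 8633.88 + 399.13 = 57530.27
Import duty = 57530.27 × 18% = 10355.45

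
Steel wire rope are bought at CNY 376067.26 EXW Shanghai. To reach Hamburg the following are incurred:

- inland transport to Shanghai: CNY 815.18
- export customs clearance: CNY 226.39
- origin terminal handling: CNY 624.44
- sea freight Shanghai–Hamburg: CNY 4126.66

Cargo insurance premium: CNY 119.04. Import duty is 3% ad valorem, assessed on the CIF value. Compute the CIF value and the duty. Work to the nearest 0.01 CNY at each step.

CIF = EXW price + pre-shipment costs + freight + insurance
CIF = 376067.26 + 815.18 + 226.39 + 624.44 + 4126.66 + 119.04 = 381978.97
Import duty = 381978.97 × 3% = 11459.37

CIF value: CNY 381978.97; import duty: CNY 11459.37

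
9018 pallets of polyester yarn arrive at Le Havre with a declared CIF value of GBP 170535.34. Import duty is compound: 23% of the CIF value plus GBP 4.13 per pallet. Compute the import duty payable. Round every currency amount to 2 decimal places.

Ad valorem component: 170535.34 × 23% = 39223.13
Specific component: 9018 × 4.13 = 37244.34
Import duty = 39223.13 + 37244.34 = 76467.47

Import duty: GBP 76467.47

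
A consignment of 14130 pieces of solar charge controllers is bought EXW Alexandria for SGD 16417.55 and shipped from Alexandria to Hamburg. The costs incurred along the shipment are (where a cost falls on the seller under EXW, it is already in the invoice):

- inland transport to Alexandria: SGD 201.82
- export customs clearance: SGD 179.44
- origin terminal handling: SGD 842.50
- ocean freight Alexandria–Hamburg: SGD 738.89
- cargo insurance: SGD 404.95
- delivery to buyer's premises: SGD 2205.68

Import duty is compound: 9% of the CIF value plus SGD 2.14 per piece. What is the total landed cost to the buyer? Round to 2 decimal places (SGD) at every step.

EXW: the seller makes goods available at their premises; the buyer bears all onward costs.
CIF value = EXW price + inland to port + export clearance + origin terminal + freight + insurance = 16417.55 + 201.82 + 179.44 + 842.50 + 738.89 + 404.95 = 18785.15
Ad valorem component: 18785.15 × 9% = 1690.66
Specific component: 14130 × 2.14 = 30238.20
Import duty = 1690.66 + 30238.20 = 31928.86
Buyer bears: inland to port 201.82 + export clearance 179.44 + origin terminal 842.50 + freight 738.89 + insurance 404.95 + delivery 2205.68 + duty 31928.86 = 36502.14
Landed cost = invoice 16417.55 + 36502.14 = 52919.69

Total landed cost: SGD 52919.69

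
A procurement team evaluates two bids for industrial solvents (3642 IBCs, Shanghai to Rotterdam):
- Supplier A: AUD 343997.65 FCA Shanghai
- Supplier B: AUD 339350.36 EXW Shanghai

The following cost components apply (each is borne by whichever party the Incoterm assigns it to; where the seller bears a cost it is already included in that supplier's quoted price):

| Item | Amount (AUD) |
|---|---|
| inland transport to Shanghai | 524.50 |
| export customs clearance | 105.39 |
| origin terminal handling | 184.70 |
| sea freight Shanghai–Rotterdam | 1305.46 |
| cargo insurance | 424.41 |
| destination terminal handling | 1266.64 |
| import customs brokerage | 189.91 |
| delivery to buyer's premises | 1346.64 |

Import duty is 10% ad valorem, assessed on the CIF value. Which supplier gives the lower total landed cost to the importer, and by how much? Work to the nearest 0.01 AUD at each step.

Supplier B is cheaper by AUD 4419.14

Supplier A (FCA):
CIF value = FCA price + origin terminal + freight + insurance = 343997.65 + 184.70 + 1305.46 + 424.41 = 345912.22
Import duty = 345912.22 × 10% = 34591.22
Buyer bears (A): 184.70 + 1305.46 + 424.41 + 1266.64 + 189.91 + 1346.64 = 4717.76
Landed cost (A) = invoice 343997.65 + 4717.76 + duty 34591.22 = 383306.63
Supplier B (EXW):
CIF value = EXW price + inland to port + export clearance + origin terminal + freight + insurance = 339350.36 + 524.50 + 105.39 + 184.70 + 1305.46 + 424.41 = 341894.82
Import duty = 341894.82 × 10% = 34189.48
Buyer bears (B): 524.50 + 105.39 + 184.70 + 1305.46 + 424.41 + 1266.64 + 189.91 + 1346.64 = 5347.65
Landed cost (B) = invoice 339350.36 + 5347.65 + duty 34189.48 = 378887.49
Difference = |383306.63 − 378887.49| = 4419.14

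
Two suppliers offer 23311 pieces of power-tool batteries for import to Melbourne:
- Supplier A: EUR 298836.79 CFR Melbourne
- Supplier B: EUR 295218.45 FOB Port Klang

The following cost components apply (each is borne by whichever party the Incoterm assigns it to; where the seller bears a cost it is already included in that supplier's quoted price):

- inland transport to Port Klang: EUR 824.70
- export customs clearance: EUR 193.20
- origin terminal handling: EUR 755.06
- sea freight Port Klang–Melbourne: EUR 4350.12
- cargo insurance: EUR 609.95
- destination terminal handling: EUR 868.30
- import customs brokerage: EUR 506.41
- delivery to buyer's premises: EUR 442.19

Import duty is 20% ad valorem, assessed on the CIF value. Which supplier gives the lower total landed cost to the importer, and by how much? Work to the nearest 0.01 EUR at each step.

Supplier A is cheaper by EUR 878.13

Supplier A (CFR):
CIF value = CFR price + insurance = 298836.79 + 609.95 = 299446.74
Import duty = 299446.74 × 20% = 59889.35
Buyer bears (A): 609.95 + 868.30 + 506.41 + 442.19 = 2426.85
Landed cost (A) = invoice 298836.79 + 2426.85 + duty 59889.35 = 361152.99
Supplier B (FOB):
CIF value = FOB price + freight + insurance = 295218.45 + 4350.12 + 609.95 = 300178.52
Import duty = 300178.52 × 20% = 60035.70
Buyer bears (B): 4350.12 + 609.95 + 868.30 + 506.41 + 442.19 = 6776.97
Landed cost (B) = invoice 295218.45 + 6776.97 + duty 60035.70 = 362031.12
Difference = |361152.99 − 362031.12| = 878.13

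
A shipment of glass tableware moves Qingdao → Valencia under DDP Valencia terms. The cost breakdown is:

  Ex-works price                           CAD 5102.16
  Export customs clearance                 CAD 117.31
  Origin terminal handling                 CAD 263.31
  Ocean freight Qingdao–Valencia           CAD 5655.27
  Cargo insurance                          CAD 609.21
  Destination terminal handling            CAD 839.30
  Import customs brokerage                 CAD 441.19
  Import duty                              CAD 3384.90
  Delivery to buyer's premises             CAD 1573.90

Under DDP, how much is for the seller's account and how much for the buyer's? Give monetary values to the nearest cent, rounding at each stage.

Seller: CAD 17986.55; buyer: CAD 0.00

DDP: the seller bears all costs including import duty.
Seller's account: goods 5102.16 + export clearance 117.31 + origin terminal 263.31 + freight 5655.27 + insurance 609.21 + destination terminal 839.30 + brokerage 441.19 + duty 3384.90 + delivery 1573.90 = 17986.55
Buyer's account: 0.00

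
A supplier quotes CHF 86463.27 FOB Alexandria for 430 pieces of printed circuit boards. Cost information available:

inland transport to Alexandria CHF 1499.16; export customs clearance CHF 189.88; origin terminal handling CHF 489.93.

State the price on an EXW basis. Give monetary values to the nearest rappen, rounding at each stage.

EXW price: CHF 84284.30

From FOB to EXW, the seller no longer bears: inland to port, export clearance, origin terminal.
EXW price = 86463.27 − 1499.16 − 189.88 − 489.93 = 84284.30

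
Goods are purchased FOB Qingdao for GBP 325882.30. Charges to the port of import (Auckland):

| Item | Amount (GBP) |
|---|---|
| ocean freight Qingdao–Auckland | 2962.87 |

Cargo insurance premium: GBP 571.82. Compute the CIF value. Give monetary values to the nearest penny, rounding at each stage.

CIF value: GBP 329416.99

CIF = FOB price + freight + insurance
CIF = 325882.30 + 2962.87 + 571.82 = 329416.99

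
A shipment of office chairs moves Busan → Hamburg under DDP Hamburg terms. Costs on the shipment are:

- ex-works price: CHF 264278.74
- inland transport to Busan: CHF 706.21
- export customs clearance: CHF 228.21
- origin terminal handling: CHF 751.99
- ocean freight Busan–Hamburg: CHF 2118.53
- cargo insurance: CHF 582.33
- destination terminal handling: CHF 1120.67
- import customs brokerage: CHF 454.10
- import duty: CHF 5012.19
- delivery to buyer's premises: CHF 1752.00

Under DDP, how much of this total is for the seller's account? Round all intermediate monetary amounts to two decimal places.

Seller's account: CHF 277004.97

DDP: the seller bears all costs including import duty.
Seller's account: goods 264278.74 + inland to port 706.21 + export clearance 228.21 + origin terminal 751.99 + freight 2118.53 + insurance 582.33 + destination terminal 1120.67 + brokerage 454.10 + duty 5012.19 + delivery 1752.00 = 277004.97
Buyer's account: 0.00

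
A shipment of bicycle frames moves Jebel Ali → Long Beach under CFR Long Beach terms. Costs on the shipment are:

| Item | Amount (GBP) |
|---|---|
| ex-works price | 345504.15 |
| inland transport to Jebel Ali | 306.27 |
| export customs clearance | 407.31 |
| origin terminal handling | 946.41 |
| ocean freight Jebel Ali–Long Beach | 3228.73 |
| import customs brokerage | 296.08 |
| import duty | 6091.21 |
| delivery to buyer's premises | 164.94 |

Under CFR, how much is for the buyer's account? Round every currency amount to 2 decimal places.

Buyer's account: GBP 6552.23

CFR: the seller pays costs through ocean freight to the destination port, but not insurance.
Seller's account: goods 345504.15 + inland to port 306.27 + export clearance 407.31 + origin terminal 946.41 + freight 3228.73 = 350392.87
Buyer's account: brokerage 296.08 + duty 6091.21 + delivery 164.94 = 6552.23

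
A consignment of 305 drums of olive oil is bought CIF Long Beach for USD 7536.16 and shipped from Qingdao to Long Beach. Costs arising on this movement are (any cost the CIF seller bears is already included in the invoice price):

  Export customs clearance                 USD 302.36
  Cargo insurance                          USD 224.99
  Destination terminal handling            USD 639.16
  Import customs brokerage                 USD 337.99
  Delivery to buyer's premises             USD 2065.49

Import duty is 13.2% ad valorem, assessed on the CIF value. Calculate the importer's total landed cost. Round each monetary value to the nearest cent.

Total landed cost: USD 11573.57

CIF: the seller pays costs through ocean freight and marine insurance to the destination port.
Already in the invoice (seller's account under CIF): export clearance, insurance — exclude.
The CIF price already equals the CIF value: 7536.16
Import duty = 7536.16 × 13.2% = 994.77
Buyer bears: destination terminal 639.16 + brokerage 337.99 + delivery 2065.49 + duty 994.77 = 4037.41
Landed cost = invoice 7536.16 + 4037.41 = 11573.57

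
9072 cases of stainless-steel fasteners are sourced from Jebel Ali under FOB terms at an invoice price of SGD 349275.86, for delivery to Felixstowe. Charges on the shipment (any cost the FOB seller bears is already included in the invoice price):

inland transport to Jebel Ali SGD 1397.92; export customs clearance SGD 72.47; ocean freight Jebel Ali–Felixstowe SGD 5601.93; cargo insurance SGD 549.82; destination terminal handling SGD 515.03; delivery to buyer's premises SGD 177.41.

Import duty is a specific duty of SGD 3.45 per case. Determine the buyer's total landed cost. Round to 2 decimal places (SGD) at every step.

FOB: the seller bears costs until goods are on board at the origin port; the buyer bears freight, insurance and all costs thereafter.
Already in the invoice (seller's account under FOB): inland to port, export clearance — exclude.
CIF value = FOB price + freight + insurance = 349275.86 + 5601.93 + 549.82 = 355427.61
Import duty = 9072 × 3.45 = 31298.40
Buyer bears: freight 5601.93 + insurance 549.82 + destination terminal 515.03 + delivery 177.41 + duty 31298.40 = 38142.59
Landed cost = invoice 349275.86 + 38142.59 = 387418.45

Total landed cost: SGD 387418.45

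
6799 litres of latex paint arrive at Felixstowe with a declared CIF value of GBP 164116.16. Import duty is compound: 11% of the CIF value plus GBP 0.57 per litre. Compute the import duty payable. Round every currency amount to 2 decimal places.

Import duty: GBP 21928.21

Ad valorem component: 164116.16 × 11% = 18052.78
Specific component: 6799 × 0.57 = 3875.43
Import duty = 18052.78 + 3875.43 = 21928.21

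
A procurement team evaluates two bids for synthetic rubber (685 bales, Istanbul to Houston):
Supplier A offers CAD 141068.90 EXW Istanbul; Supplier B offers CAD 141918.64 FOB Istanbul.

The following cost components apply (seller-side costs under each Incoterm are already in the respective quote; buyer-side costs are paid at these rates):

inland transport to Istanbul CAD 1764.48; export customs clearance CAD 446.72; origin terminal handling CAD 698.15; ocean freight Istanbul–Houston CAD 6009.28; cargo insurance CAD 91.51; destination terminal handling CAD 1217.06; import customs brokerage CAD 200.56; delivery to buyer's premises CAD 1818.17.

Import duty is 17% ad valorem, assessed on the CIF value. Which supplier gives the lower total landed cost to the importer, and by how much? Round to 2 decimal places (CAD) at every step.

Supplier A (EXW):
CIF value = EXW price + inland to port + export clearance + origin terminal + freight + insurance = 141068.90 + 1764.48 + 446.72 + 698.15 + 6009.28 + 91.51 = 150079.04
Import duty = 150079.04 × 17% = 25513.44
Buyer bears (A): 1764.48 + 446.72 + 698.15 + 6009.28 + 91.51 + 1217.06 + 200.56 + 1818.17 = 12245.93
Landed cost (A) = invoice 141068.90 + 12245.93 + duty 25513.44 = 178828.27
Supplier B (FOB):
CIF value = FOB price + freight + insurance = 141918.64 + 6009.28 + 91.51 = 148019.43
Import duty = 148019.43 × 17% = 25163.30
Buyer bears (B): 6009.28 + 91.51 + 1217.06 + 200.56 + 1818.17 = 9336.58
Landed cost (B) = invoice 141918.64 + 9336.58 + duty 25163.30 = 176418.52
Difference = |178828.27 − 176418.52| = 2409.75

Supplier B is cheaper by CAD 2409.75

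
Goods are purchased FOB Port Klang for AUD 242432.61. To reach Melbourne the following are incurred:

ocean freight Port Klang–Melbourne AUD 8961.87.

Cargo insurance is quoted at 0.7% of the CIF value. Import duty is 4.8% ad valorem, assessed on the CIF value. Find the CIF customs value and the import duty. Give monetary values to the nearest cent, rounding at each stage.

Let C be the CIF value. C = FOB price + freight + 0.7% × C
C − 0.7% × C = 242432.61 + 8961.87
0.993 × C = 251394.48
C = 251394.48 / 0.993 = 253166.65
Insurance premium = 0.7% × 253166.65 = 1772.17
Import duty = 253166.65 × 4.8% = 12152.00

CIF value: AUD 253166.65; import duty: AUD 12152.00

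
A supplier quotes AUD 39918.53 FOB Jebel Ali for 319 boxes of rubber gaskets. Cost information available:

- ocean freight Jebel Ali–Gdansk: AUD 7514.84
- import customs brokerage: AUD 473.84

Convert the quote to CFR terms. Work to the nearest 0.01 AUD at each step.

Not relevant to the conversion: brokerage — on the buyer under both terms; not part of either seller's price.
From FOB to CFR, the seller additionally bears: freight.
CFR price = 39918.53 + 7514.84 = 47433.37

CFR price: AUD 47433.37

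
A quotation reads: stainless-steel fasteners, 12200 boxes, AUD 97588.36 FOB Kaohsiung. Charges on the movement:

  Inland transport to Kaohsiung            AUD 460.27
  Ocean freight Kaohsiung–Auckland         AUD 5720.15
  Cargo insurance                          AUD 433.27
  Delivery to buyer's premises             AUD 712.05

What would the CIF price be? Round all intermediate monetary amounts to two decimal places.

CIF price: AUD 103741.78

Not relevant to the conversion: inland to port — on the seller under both FOB and CIF; already in the FOB price and stays in the CIF price. delivery — on the buyer under both terms; not part of either seller's price.
From FOB to CIF, the seller additionally bears: freight, insurance.
CIF price = 97588.36 + 5720.15 + 433.27 = 103741.78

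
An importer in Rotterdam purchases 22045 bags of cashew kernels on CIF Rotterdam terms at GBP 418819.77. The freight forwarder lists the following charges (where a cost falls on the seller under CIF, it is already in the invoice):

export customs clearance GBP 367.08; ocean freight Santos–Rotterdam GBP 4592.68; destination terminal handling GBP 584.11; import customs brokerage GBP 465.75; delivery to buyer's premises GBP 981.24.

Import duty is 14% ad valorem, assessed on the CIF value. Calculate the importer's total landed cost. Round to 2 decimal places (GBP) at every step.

CIF: the seller pays costs through ocean freight and marine insurance to the destination port.
Already in the invoice (seller's account under CIF): export clearance, freight — exclude.
The CIF price already equals the CIF value: 418819.77
Import duty = 418819.77 × 14% = 58634.77
Buyer bears: destination terminal 584.11 + brokerage 465.75 + delivery 981.24 + duty 58634.77 = 60665.87
Landed cost = invoice 418819.77 + 60665.87 = 479485.64

Total landed cost: GBP 479485.64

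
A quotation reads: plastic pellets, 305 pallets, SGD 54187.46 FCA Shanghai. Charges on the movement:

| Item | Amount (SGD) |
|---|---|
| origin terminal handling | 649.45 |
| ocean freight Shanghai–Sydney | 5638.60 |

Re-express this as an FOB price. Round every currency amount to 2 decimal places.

FOB price: SGD 54836.91

Not relevant to the conversion: freight — on the buyer under both terms; not part of either seller's price.
From FCA to FOB, the seller additionally bears: origin terminal.
FOB price = 54187.46 + 649.45 = 54836.91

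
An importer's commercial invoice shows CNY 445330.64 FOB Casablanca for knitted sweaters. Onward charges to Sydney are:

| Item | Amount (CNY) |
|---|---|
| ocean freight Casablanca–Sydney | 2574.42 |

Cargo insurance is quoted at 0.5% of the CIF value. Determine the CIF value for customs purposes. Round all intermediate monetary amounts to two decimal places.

CIF value: CNY 450155.84

Let C be the CIF value. C = FOB price + freight + 0.5% × C
C − 0.5% × C = 445330.64 + 2574.42
0.995 × C = 447905.06
C = 447905.06 / 0.995 = 450155.84
Insurance premium = 0.5% × 450155.84 = 2250.78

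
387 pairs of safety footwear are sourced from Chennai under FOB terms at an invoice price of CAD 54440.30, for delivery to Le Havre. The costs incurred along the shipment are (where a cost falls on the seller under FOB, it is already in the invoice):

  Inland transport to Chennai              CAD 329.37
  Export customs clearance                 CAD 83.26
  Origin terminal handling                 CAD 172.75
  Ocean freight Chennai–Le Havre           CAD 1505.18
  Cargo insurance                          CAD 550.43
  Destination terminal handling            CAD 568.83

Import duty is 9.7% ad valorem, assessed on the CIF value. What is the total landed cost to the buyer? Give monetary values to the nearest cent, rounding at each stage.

FOB: the seller bears costs until goods are on board at the origin port; the buyer bears freight, insurance and all costs thereafter.
Already in the invoice (seller's account under FOB): inland to port, export clearance, origin terminal — exclude.
CIF value = FOB price + freight + insurance = 54440.30 + 1505.18 + 550.43 = 56495.91
Import duty = 56495.91 × 9.7% = 5480.10
Buyer bears: freight 1505.18 + insurance 550.43 + destination terminal 568.83 + duty 5480.10 = 8104.54
Landed cost = invoice 54440.30 + 8104.54 = 62544.84

Total landed cost: CAD 62544.84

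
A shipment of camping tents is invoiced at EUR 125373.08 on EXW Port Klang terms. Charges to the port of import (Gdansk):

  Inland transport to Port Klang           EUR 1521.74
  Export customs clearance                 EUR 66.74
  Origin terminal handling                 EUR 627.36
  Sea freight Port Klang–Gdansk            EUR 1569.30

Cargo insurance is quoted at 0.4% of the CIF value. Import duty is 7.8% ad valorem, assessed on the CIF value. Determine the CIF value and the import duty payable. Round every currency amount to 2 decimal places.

CIF value: EUR 129676.93; import duty: EUR 10114.80

Let C be the CIF value. C = EXW price + pre-shipment costs + freight + 0.4% × C
C − 0.4% × C = 125373.08 + 1521.74 + 66.74 + 627.36 + 1569.30
0.996 × C = 129158.22
C = 129158.22 / 0.996 = 129676.93
Insurance premium = 0.4% × 129676.93 = 518.71
Import duty = 129676.93 × 7.8% = 10114.80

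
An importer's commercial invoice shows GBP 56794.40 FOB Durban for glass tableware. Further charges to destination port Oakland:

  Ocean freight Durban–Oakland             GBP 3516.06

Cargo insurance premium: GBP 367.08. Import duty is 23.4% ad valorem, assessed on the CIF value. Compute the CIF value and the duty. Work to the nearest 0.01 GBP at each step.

CIF = FOB price + freight + insurance
CIF = 56794.40 + 3516.06 + 367.08 = 60677.54
Import duty = 60677.54 × 23.4% = 14198.54

CIF value: GBP 60677.54; import duty: GBP 14198.54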